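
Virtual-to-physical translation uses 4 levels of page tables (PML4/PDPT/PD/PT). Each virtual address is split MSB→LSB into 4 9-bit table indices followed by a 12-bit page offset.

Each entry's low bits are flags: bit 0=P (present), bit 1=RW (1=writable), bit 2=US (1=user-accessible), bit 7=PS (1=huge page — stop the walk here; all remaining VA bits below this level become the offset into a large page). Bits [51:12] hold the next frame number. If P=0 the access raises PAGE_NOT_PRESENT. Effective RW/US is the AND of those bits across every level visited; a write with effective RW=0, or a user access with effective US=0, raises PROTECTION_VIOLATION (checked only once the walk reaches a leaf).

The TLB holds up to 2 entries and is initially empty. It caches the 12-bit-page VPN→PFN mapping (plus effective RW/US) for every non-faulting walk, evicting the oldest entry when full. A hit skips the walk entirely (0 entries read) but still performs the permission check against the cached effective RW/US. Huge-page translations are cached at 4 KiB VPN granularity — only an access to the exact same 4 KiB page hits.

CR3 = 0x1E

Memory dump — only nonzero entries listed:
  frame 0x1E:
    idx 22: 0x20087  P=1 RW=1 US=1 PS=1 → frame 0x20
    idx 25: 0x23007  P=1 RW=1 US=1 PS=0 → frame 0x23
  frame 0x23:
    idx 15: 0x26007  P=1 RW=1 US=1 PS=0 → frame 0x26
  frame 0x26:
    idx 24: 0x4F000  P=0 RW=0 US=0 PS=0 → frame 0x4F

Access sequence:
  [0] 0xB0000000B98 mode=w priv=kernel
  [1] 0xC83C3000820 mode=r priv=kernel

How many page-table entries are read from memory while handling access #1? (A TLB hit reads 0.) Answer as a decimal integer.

Trace:
#0 VA=0xB0000000B98 (w,kernel):
  L0 @0x1E[22] → 0x20087  P=1,RW=1,US=1,PS=1
  ⇒ phys 0x20B98 (huge @L0)  [1 reads]
#1 VA=0xC83C3000820 (r,kernel):
  L0 @0x1E[25] → 0x23007  P=1,RW=1,US=1,PS=0
  L1 @0x23[15] → 0x26007  P=1,RW=1,US=1,PS=0
  L2 @0x26[24] → 0x4F000  P=0,RW=0,US=0,PS=0
  ✗ PAGE_NOT_PRESENT  [3 reads]

Entries read for #1: 3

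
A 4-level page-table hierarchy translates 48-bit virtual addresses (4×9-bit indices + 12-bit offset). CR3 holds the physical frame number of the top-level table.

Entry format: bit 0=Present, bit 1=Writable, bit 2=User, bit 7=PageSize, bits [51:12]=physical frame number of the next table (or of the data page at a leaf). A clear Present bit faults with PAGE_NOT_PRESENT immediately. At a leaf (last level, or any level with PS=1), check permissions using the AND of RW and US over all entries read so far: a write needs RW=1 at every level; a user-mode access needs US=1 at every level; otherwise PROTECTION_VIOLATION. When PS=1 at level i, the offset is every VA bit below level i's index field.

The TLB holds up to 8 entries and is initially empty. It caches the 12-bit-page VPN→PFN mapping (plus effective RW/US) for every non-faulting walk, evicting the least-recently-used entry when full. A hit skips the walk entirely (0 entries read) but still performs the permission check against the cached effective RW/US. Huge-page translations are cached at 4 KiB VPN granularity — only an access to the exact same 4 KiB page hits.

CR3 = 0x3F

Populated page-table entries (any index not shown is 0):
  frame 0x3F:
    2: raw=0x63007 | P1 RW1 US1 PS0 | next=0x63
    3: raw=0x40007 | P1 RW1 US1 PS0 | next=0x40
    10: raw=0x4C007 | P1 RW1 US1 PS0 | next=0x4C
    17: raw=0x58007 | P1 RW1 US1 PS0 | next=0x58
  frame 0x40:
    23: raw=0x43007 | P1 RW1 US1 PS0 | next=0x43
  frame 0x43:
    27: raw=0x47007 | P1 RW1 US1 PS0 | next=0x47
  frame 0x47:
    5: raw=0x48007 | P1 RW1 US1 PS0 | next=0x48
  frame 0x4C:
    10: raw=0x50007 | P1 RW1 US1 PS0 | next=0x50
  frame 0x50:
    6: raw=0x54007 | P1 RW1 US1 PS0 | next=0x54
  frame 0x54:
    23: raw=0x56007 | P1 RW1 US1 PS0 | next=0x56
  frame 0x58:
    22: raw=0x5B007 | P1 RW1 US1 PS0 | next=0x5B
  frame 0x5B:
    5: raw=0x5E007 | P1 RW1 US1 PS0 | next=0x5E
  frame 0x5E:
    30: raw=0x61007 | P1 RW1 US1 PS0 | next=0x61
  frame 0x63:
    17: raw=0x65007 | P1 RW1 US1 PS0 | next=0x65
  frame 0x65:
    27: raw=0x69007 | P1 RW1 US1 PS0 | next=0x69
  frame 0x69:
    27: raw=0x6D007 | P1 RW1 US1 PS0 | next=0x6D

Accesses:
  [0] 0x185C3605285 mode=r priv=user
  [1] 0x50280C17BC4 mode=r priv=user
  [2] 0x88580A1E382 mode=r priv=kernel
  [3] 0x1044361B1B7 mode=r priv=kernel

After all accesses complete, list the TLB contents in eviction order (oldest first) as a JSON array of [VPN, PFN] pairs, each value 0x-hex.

Trace:
#0 VA=0x185C3605285 (r,user):
  [0] read 0x3F idx=3: raw=0x40007 flags P=1 W=1 U=1 S=0
  [1] read 0x40 idx=23: raw=0x43007 flags P=1 W=1 U=1 S=0
  [2] read 0x43 idx=27: raw=0x47007 flags P=1 W=1 U=1 S=0
  [3] read 0x47 idx=5: raw=0x48007 flags P=1 W=1 U=1 S=0
  ⇒ phys 0x48285  [4 reads]
#1 VA=0x50280C17BC4 (r,user):
  [0] read 0x3F idx=10: raw=0x4C007 flags P=1 W=1 U=1 S=0
  [1] read 0x4C idx=10: raw=0x50007 flags P=1 W=1 U=1 S=0
  [2] read 0x50 idx=6: raw=0x54007 flags P=1 W=1 U=1 S=0
  [3] read 0x54 idx=23: raw=0x56007 flags P=1 W=1 U=1 S=0
  ⇒ phys 0x56BC4  [4 reads]
#2 VA=0x88580A1E382 (r,kernel):
  [0] read 0x3F idx=17: raw=0x58007 flags P=1 W=1 U=1 S=0
  [1] read 0x58 idx=22: raw=0x5B007 flags P=1 W=1 U=1 S=0
  [2] read 0x5B idx=5: raw=0x5E007 flags P=1 W=1 U=1 S=0
  [3] read 0x5E idx=30: raw=0x61007 flags P=1 W=1 U=1 S=0
  ⇒ phys 0x61382  [4 reads]
#3 VA=0x1044361B1B7 (r,kernel):
  [0] read 0x3F idx=2: raw=0x63007 flags P=1 W=1 U=1 S=0
  [1] read 0x63 idx=17: raw=0x65007 flags P=1 W=1 U=1 S=0
  [2] read 0x65 idx=27: raw=0x69007 flags P=1 W=1 U=1 S=0
  [3] read 0x69 idx=27: raw=0x6D007 flags P=1 W=1 U=1 S=0
  ⇒ phys 0x6D1B7  [4 reads]

TLB: [["0x185C3605", "0x48"], ["0x50280C17", "0x56"], ["0x88580A1E", "0x61"], ["0x1044361B", "0x6D"]]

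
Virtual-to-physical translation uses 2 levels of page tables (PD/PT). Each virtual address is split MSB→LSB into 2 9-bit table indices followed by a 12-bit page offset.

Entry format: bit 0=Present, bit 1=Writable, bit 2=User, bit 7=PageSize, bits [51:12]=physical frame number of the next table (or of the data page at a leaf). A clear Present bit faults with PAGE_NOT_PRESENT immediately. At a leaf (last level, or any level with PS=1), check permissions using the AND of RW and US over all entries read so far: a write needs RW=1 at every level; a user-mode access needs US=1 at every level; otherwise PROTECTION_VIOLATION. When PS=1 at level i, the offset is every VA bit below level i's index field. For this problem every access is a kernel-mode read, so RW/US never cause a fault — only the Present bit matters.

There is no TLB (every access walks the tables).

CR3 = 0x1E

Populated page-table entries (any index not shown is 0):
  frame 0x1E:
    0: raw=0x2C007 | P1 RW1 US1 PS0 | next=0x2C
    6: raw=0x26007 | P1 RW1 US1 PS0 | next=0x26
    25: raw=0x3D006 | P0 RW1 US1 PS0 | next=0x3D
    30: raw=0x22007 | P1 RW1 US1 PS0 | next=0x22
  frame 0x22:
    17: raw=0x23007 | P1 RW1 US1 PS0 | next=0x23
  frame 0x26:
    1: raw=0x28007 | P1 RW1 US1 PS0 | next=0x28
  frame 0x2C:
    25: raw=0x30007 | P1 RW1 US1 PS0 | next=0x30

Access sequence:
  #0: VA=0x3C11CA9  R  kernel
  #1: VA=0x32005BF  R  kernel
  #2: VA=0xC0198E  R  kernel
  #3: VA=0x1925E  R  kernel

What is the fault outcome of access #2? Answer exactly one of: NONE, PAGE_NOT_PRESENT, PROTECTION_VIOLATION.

Per-access translation:
#0 VA=0x3C11CA9 (r,kernel):
  L0: frame=0x1E idx=30 entry=0x22007 [P=1 RW=1 US=1 PS=0]
  L1: frame=0x22 idx=17 entry=0x23007 [P=1 RW=1 US=1 PS=0]
  → PA=0x23CA9  (2 entries read)
#1 VA=0x32005BF (r,kernel):
  L0: frame=0x1E idx=25 entry=0x3D006 [P=0 RW=1 US=1 PS=0]
  ⇒ fault: PAGE_NOT_PRESENT  — 1 lookups
#2 VA=0xC0198E (r,kernel):
  L0: frame=0x1E idx=6 entry=0x26007 [P=1 RW=1 US=1 PS=0]
  L1: frame=0x26 idx=1 entry=0x28007 [P=1 RW=1 US=1 PS=0]
  → PA=0x2898E  (2 entries read)
#3 VA=0x1925E (r,kernel):
  L0: frame=0x1E idx=0 entry=0x2C007 [P=1 RW=1 US=1 PS=0]
  L1: frame=0x2C idx=25 entry=0x30007 [P=1 RW=1 US=1 PS=0]
  → PA=0x3025E  (2 entries read)

Access #2 fault: NONE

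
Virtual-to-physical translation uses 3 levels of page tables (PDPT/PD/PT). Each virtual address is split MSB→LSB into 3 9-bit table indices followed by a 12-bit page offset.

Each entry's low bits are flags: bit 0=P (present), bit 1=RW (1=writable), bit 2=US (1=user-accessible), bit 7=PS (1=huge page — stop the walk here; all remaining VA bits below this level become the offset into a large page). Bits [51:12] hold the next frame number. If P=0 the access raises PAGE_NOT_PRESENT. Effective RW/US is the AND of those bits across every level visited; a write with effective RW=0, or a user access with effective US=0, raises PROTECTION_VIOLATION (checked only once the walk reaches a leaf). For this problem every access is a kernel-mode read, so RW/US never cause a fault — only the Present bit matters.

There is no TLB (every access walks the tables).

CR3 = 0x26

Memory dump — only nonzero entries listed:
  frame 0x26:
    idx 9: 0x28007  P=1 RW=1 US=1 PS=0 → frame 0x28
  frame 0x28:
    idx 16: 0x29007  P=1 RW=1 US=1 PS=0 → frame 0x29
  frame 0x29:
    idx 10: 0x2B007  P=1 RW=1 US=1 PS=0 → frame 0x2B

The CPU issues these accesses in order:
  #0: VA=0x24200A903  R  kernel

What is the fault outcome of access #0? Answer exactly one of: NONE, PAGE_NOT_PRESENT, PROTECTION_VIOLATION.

Trace:
#0 VA=0x24200A903 (r,kernel):
  [0] read 0x26 idx=9: raw=0x28007 flags P=1 W=1 U=1 S=0
  [1] read 0x28 idx=16: raw=0x29007 flags P=1 W=1 U=1 S=0
  [2] read 0x29 idx=10: raw=0x2B007 flags P=1 W=1 U=1 S=0
  ✓ 0x2B903  — 3 lookups

Access #0 fault: NONE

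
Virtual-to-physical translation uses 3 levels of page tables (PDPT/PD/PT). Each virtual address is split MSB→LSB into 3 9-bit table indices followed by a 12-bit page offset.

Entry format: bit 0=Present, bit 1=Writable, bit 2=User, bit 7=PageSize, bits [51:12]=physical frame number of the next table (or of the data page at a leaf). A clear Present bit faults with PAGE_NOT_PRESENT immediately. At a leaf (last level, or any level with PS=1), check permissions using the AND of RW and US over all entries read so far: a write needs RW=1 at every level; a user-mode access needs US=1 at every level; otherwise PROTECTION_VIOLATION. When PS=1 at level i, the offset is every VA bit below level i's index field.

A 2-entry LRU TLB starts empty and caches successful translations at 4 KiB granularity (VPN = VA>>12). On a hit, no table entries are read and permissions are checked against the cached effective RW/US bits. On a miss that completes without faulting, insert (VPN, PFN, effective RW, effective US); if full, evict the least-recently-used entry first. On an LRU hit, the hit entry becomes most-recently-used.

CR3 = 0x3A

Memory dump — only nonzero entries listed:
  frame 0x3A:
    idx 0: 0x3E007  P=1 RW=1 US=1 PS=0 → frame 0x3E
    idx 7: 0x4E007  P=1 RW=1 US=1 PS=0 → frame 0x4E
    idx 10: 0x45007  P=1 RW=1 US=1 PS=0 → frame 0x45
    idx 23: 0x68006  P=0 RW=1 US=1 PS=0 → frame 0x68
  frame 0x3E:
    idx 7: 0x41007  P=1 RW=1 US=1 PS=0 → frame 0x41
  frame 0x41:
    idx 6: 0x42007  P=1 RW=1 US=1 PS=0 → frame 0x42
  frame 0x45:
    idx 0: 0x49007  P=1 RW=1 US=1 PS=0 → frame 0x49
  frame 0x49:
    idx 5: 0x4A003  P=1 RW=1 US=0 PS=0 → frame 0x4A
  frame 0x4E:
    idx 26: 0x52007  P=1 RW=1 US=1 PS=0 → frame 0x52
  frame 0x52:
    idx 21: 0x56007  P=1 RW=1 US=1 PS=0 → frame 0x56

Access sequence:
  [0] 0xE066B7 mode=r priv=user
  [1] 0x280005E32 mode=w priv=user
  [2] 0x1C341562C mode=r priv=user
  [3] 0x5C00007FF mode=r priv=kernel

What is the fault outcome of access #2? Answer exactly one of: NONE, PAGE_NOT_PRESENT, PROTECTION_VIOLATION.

Walk each access:
#0 VA=0xE066B7 (r,user):
  lvl0: tbl 0x3A, slot 0 ⇒ 0x3E007 (P1/RW1/US1/PS0)
  lvl1: tbl 0x3E, slot 7 ⇒ 0x41007 (P1/RW1/US1/PS0)
  lvl2: tbl 0x41, slot 6 ⇒ 0x42007 (P1/RW1/US1/PS0)
  → PA=0x426B7  (3 entries read)
#1 VA=0x280005E32 (w,user):
  lvl0: tbl 0x3A, slot 10 ⇒ 0x45007 (P1/RW1/US1/PS0)
  lvl1: tbl 0x45, slot 0 ⇒ 0x49007 (P1/RW1/US1/PS0)
  lvl2: tbl 0x49, slot 5 ⇒ 0x4A003 (P1/RW1/US0/PS0)
  → PROTECTION_VIOLATION  (3 entries read)
#2 VA=0x1C341562C (r,user):
  lvl0: tbl 0x3A, slot 7 ⇒ 0x4E007 (P1/RW1/US1/PS0)
  lvl1: tbl 0x4E, slot 26 ⇒ 0x52007 (P1/RW1/US1/PS0)
  lvl2: tbl 0x52, slot 21 ⇒ 0x56007 (P1/RW1/US1/PS0)
  → PA=0x5662C  (3 entries read)
#3 VA=0x5C00007FF (r,kernel):
  lvl0: tbl 0x3A, slot 23 ⇒ 0x68006 (P0/RW1/US1/PS0)
  → PAGE_NOT_PRESENT  (1 entries read)

Access #2 fault: NONE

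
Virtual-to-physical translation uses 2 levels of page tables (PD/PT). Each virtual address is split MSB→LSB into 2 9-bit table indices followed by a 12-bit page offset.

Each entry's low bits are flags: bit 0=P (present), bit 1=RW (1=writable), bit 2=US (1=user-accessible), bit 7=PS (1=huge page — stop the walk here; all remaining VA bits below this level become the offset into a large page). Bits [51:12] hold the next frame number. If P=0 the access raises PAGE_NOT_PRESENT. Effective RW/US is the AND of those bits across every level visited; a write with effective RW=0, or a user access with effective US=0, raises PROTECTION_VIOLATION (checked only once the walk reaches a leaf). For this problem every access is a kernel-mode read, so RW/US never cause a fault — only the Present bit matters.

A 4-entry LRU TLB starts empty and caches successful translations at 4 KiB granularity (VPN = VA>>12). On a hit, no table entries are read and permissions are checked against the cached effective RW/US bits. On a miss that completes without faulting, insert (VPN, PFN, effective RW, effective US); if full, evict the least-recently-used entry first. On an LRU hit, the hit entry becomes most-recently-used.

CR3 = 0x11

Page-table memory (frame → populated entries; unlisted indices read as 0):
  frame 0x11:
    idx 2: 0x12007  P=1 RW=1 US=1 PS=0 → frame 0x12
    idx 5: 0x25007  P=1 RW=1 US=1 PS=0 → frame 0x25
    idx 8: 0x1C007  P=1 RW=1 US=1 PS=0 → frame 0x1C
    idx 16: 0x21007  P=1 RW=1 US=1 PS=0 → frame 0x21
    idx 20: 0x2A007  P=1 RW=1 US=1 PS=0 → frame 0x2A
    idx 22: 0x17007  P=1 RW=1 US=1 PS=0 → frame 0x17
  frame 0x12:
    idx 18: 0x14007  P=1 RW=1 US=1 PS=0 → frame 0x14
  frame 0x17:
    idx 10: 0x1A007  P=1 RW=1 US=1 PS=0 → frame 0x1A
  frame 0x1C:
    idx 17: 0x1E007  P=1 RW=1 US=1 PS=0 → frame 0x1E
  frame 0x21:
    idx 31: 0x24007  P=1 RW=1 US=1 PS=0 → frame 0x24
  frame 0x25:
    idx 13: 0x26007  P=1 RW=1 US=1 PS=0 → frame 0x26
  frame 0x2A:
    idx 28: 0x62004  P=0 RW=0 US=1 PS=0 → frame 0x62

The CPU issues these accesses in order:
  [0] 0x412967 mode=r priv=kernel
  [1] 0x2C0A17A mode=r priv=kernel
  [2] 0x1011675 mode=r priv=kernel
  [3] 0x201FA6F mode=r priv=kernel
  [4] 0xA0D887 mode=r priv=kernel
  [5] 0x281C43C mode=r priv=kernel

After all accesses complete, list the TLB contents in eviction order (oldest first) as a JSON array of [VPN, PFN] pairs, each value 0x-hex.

Trace:
#0 VA=0x412967 (r,kernel):
  L0 @0x11[2] → 0x12007  P=1,RW=1,US=1,PS=0
  L1 @0x12[18] → 0x14007  P=1,RW=1,US=1,PS=0
  ✓ 0x14967  — 2 lookups
#1 VA=0x2C0A17A (r,kernel):
  L0 @0x11[22] → 0x17007  P=1,RW=1,US=1,PS=0
  L1 @0x17[10] → 0x1A007  P=1,RW=1,US=1,PS=0
  ✓ 0x1A17A  — 2 lookups
#2 VA=0x1011675 (r,kernel):
  L0 @0x11[8] → 0x1C007  P=1,RW=1,US=1,PS=0
  L1 @0x1C[17] → 0x1E007  P=1,RW=1,US=1,PS=0
  ✓ 0x1E675  — 2 lookups
#3 VA=0x201FA6F (r,kernel):
  L0 @0x11[16] → 0x21007  P=1,RW=1,US=1,PS=0
  L1 @0x21[31] → 0x24007  P=1,RW=1,US=1,PS=0
  ✓ 0x24A6F  — 2 lookups
#4 VA=0xA0D887 (r,kernel):
  L0 @0x11[5] → 0x25007  P=1,RW=1,US=1,PS=0
  L1 @0x25[13] → 0x26007  P=1,RW=1,US=1,PS=0
  ✓ 0x26887  — 2 lookups
#5 VA=0x281C43C (r,kernel):
  L0 @0x11[20] → 0x2A007  P=1,RW=1,US=1,PS=0
  L1 @0x2A[28] → 0x62004  P=0,RW=0,US=1,PS=0
  → PAGE_NOT_PRESENT  (2 entries read)

TLB: [["0x2C0A", "0x1A"], ["0x1011", "0x1E"], ["0x201F", "0x24"], ["0xA0D", "0x26"]]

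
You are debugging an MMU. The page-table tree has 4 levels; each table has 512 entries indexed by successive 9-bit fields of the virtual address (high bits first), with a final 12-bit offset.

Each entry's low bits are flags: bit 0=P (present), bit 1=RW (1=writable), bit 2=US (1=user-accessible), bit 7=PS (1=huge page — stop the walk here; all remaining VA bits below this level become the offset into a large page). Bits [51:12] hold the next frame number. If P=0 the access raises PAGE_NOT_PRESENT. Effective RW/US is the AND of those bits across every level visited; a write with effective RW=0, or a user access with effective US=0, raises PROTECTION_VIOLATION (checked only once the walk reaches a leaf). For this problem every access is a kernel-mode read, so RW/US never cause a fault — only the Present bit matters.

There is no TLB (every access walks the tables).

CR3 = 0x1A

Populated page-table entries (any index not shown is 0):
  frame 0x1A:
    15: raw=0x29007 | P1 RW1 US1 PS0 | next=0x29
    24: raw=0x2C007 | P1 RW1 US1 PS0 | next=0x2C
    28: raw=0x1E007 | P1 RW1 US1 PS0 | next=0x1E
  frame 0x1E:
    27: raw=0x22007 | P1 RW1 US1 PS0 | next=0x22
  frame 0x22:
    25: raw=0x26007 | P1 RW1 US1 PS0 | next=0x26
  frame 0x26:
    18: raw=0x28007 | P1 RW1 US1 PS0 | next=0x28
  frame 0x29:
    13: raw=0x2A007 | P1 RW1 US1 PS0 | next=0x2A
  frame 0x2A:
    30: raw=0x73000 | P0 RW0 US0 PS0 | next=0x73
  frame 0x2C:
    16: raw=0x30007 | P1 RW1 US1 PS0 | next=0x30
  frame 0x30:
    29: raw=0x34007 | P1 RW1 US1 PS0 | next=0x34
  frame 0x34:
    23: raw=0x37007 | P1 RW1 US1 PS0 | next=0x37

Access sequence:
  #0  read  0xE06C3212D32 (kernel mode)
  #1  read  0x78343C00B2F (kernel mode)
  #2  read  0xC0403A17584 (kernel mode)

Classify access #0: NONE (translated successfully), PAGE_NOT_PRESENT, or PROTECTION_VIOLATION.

Per-access translation:
#0 VA=0xE06C3212D32 (r,kernel):
  [0] read 0x1A idx=28: raw=0x1E007 flags P=1 W=1 U=1 S=0
  [1] read 0x1E idx=27: raw=0x22007 flags P=1 W=1 U=1 S=0
  [2] read 0x22 idx=25: raw=0x26007 flags P=1 W=1 U=1 S=0
  [3] read 0x26 idx=18: raw=0x28007 flags P=1 W=1 U=1 S=0
  ✓ 0x28D32  — 4 lookups
#1 VA=0x78343C00B2F (r,kernel):
  [0] read 0x1A idx=15: raw=0x29007 flags P=1 W=1 U=1 S=0
  [1] read 0x29 idx=13: raw=0x2A007 flags P=1 W=1 U=1 S=0
  [2] read 0x2A idx=30: raw=0x73000 flags P=0 W=0 U=0 S=0
  ✗ PAGE_NOT_PRESENT  [3 reads]
#2 VA=0xC0403A17584 (r,kernel):
  [0] read 0x1A idx=24: raw=0x2C007 flags P=1 W=1 U=1 S=0
  [1] read 0x2C idx=16: raw=0x30007 flags P=1 W=1 U=1 S=0
  [2] read 0x30 idx=29: raw=0x34007 flags P=1 W=1 U=1 S=0
  [3] read 0x34 idx=23: raw=0x37007 flags P=1 W=1 U=1 S=0
  ✓ 0x37584  — 4 lookups

Access #0 fault: NONE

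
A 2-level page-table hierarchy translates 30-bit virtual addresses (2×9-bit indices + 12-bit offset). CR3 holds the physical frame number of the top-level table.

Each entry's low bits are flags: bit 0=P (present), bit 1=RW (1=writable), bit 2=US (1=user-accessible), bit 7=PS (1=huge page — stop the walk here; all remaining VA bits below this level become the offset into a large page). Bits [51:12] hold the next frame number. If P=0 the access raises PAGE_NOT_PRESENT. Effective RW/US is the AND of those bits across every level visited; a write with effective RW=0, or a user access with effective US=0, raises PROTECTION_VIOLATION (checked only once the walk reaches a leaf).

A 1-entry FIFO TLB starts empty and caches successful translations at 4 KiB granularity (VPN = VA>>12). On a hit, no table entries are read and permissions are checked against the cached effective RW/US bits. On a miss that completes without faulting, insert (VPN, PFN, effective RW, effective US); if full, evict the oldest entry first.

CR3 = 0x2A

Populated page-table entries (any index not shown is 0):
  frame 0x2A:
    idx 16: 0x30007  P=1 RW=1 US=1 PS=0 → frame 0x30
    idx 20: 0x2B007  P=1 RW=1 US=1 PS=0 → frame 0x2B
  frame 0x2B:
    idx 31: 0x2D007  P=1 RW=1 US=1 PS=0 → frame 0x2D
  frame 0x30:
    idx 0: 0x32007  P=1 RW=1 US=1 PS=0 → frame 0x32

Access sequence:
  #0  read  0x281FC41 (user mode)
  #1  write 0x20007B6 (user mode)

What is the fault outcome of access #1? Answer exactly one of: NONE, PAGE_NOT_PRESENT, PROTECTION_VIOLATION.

Per-access translation:
#0 VA=0x281FC41 (r,user):
  lvl0: tbl 0x2A, slot 20 ⇒ 0x2B007 (P1/RW1/US1/PS0)
  lvl1: tbl 0x2B, slot 31 ⇒ 0x2D007 (P1/RW1/US1/PS0)
  ⇒ phys 0x2DC41  [2 reads]
#1 VA=0x20007B6 (w,user):
  lvl0: tbl 0x2A, slot 16 ⇒ 0x30007 (P1/RW1/US1/PS0)
  lvl1: tbl 0x30, slot 0 ⇒ 0x32007 (P1/RW1/US1/PS0)
  ⇒ phys 0x327B6  [2 reads]

Access #1 fault: NONE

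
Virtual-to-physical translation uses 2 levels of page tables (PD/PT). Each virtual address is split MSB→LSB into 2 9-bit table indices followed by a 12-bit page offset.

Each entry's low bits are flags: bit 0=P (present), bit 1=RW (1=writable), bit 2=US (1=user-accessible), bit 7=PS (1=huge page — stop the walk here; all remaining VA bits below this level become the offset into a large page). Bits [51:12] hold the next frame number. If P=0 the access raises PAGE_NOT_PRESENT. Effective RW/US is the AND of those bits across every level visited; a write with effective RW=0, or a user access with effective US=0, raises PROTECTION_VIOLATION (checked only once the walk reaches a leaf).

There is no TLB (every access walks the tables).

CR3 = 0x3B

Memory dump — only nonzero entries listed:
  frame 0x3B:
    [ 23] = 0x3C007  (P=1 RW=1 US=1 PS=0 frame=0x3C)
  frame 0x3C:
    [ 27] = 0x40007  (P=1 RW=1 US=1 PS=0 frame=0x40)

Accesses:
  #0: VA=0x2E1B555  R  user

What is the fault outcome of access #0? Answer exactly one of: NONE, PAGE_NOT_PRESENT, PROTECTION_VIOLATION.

Per-access translation:
#0 VA=0x2E1B555 (r,user):
  L0: frame=0x3B idx=23 entry=0x3C007 [P=1 RW=1 US=1 PS=0]
  L1: frame=0x3C idx=27 entry=0x40007 [P=1 RW=1 US=1 PS=0]
  → PA=0x40555  (2 entries read)

Access #0 fault: NONE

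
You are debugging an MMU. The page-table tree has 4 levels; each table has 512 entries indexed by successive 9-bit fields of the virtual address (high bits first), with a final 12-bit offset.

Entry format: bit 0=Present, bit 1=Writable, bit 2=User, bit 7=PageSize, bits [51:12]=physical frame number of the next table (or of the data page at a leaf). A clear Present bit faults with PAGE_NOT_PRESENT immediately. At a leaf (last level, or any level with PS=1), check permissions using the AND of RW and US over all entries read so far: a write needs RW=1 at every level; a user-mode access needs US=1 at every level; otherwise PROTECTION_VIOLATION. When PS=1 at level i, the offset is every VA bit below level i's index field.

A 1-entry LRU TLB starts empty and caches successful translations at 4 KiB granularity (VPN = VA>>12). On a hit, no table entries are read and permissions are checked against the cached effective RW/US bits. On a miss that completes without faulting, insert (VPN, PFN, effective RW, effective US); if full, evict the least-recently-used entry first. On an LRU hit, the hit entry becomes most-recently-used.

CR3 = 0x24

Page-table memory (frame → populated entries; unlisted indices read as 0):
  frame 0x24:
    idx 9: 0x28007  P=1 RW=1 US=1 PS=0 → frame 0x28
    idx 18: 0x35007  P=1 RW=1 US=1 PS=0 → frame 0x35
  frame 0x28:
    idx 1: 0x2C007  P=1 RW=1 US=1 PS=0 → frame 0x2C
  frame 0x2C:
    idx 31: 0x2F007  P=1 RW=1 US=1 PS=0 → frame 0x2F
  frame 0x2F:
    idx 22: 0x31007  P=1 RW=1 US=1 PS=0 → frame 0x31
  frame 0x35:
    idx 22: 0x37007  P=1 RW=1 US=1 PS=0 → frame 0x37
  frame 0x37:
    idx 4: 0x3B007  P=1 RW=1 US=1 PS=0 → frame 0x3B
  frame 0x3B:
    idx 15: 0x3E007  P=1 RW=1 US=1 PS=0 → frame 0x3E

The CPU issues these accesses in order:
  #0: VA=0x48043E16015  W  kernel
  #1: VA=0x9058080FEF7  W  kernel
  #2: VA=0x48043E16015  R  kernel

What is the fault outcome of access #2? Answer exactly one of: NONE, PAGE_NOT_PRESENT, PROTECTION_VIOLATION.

Walk each access:
#0 VA=0x48043E16015 (w,kernel):
  L0: frame=0x24 idx=9 entry=0x28007 [P=1 RW=1 US=1 PS=0]
  L1: frame=0x28 idx=1 entry=0x2C007 [P=1 RW=1 US=1 PS=0]
  L2: frame=0x2C idx=31 entry=0x2F007 [P=1 RW=1 US=1 PS=0]
  L3: frame=0x2F idx=22 entry=0x31007 [P=1 RW=1 US=1 PS=0]
  ⇒ phys 0x31015  [4 reads]
#1 VA=0x9058080FEF7 (w,kernel):
  L0: frame=0x24 idx=18 entry=0x35007 [P=1 RW=1 US=1 PS=0]
  L1: frame=0x35 idx=22 entry=0x37007 [P=1 RW=1 US=1 PS=0]
  L2: frame=0x37 idx=4 entry=0x3B007 [P=1 RW=1 US=1 PS=0]
  L3: frame=0x3B idx=15 entry=0x3E007 [P=1 RW=1 US=1 PS=0]
  ⇒ phys 0x3EEF7  [4 reads]
#2 VA=0x48043E16015 (r,kernel):
  L0: frame=0x24 idx=9 entry=0x28007 [P=1 RW=1 US=1 PS=0]
  L1: frame=0x28 idx=1 entry=0x2C007 [P=1 RW=1 US=1 PS=0]
  L2: frame=0x2C idx=31 entry=0x2F007 [P=1 RW=1 US=1 PS=0]
  L3: frame=0x2F idx=22 entry=0x31007 [P=1 RW=1 US=1 PS=0]
  ⇒ phys 0x31015  [4 reads]

Access #2 fault: NONE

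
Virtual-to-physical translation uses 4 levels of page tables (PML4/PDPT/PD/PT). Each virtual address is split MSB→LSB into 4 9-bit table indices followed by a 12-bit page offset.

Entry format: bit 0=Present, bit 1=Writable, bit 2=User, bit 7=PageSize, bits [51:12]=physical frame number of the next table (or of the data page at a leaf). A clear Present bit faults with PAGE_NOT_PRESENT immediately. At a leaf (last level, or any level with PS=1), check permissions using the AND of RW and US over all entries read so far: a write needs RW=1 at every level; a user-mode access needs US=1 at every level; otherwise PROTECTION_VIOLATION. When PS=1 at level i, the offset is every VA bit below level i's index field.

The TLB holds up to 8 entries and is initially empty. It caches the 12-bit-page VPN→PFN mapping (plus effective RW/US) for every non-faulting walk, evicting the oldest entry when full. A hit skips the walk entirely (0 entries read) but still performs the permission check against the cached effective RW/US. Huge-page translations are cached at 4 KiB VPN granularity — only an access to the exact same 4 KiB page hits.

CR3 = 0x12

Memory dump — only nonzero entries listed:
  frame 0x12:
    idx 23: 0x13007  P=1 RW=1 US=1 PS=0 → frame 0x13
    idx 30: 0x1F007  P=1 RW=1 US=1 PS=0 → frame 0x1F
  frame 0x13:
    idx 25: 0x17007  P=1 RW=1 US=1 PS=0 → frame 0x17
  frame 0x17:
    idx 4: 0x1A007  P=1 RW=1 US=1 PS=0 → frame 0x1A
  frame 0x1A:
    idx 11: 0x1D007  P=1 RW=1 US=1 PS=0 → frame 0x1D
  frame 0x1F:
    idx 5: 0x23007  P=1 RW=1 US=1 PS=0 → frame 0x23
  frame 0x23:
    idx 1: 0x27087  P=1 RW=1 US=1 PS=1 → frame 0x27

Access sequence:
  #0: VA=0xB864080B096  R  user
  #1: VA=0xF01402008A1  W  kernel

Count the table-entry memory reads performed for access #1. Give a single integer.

Trace:
#0 VA=0xB864080B096 (r,user):
  L0 @0x12[23] → 0x13007  P=1,RW=1,US=1,PS=0
  L1 @0x13[25] → 0x17007  P=1,RW=1,US=1,PS=0
  L2 @0x17[4] → 0x1A007  P=1,RW=1,US=1,PS=0
  L3 @0x1A[11] → 0x1D007  P=1,RW=1,US=1,PS=0
  ✓ 0x1D096  — 4 lookups
#1 VA=0xF01402008A1 (w,kernel):
  L0 @0x12[30] → 0x1F007  P=1,RW=1,US=1,PS=0
  L1 @0x1F[5] → 0x23007  P=1,RW=1,US=1,PS=0
  L2 @0x23[1] → 0x27087  P=1,RW=1,US=1,PS=1
  ✓ 0x278A1 (huge @L2)  — 3 lookups

Entries read for #1: 3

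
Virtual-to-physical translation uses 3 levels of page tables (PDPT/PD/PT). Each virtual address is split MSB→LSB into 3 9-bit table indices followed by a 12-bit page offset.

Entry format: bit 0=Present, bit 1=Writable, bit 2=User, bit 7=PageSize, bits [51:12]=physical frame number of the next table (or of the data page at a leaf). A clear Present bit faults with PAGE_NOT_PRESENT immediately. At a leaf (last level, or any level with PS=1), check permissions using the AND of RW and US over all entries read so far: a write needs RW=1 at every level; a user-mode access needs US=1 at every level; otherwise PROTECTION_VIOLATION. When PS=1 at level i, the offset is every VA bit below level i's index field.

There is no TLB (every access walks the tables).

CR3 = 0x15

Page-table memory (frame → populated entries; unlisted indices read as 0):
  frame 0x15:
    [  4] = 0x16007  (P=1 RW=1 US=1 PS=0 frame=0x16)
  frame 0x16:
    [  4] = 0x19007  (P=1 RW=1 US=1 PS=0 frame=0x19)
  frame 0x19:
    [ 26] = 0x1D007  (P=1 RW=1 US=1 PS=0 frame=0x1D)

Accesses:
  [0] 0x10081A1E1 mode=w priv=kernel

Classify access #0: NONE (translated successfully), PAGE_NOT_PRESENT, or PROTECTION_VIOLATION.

Trace:
#0 VA=0x10081A1E1 (w,kernel):
  [0] read 0x15 idx=4: raw=0x16007 flags P=1 W=1 U=1 S=0
  [1] read 0x16 idx=4: raw=0x19007 flags P=1 W=1 U=1 S=0
  [2] read 0x19 idx=26: raw=0x1D007 flags P=1 W=1 U=1 S=0
  ✓ 0x1D1E1  — 3 lookups

Access #0 fault: NONE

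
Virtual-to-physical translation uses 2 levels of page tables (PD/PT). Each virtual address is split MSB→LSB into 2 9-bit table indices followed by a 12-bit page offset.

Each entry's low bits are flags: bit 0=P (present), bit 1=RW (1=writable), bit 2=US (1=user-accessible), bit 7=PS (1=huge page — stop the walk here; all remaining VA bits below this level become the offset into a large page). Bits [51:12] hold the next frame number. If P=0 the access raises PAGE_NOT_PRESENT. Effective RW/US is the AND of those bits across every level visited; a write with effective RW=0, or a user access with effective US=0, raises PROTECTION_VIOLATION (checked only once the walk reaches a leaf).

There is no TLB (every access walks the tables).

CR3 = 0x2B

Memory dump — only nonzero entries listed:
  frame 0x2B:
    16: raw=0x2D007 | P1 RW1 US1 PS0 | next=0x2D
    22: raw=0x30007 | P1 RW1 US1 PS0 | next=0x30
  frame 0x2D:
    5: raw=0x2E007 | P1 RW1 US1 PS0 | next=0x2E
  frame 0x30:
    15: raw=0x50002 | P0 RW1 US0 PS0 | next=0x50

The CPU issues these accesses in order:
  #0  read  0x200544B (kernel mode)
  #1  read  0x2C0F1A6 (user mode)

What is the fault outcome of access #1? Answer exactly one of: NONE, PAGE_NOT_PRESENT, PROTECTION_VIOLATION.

Per-access translation:
#0 VA=0x200544B (r,kernel):
  L0 @0x2B[16] → 0x2D007  P=1,RW=1,US=1,PS=0
  L1 @0x2D[5] → 0x2E007  P=1,RW=1,US=1,PS=0
  → PA=0x2E44B  (2 entries read)
#1 VA=0x2C0F1A6 (r,user):
  L0 @0x2B[22] → 0x30007  P=1,RW=1,US=1,PS=0
  L1 @0x30[15] → 0x50002  P=0,RW=1,US=0,PS=0
  ✗ PAGE_NOT_PRESENT  [2 reads]

Access #1 fault: PAGE_NOT_PRESENT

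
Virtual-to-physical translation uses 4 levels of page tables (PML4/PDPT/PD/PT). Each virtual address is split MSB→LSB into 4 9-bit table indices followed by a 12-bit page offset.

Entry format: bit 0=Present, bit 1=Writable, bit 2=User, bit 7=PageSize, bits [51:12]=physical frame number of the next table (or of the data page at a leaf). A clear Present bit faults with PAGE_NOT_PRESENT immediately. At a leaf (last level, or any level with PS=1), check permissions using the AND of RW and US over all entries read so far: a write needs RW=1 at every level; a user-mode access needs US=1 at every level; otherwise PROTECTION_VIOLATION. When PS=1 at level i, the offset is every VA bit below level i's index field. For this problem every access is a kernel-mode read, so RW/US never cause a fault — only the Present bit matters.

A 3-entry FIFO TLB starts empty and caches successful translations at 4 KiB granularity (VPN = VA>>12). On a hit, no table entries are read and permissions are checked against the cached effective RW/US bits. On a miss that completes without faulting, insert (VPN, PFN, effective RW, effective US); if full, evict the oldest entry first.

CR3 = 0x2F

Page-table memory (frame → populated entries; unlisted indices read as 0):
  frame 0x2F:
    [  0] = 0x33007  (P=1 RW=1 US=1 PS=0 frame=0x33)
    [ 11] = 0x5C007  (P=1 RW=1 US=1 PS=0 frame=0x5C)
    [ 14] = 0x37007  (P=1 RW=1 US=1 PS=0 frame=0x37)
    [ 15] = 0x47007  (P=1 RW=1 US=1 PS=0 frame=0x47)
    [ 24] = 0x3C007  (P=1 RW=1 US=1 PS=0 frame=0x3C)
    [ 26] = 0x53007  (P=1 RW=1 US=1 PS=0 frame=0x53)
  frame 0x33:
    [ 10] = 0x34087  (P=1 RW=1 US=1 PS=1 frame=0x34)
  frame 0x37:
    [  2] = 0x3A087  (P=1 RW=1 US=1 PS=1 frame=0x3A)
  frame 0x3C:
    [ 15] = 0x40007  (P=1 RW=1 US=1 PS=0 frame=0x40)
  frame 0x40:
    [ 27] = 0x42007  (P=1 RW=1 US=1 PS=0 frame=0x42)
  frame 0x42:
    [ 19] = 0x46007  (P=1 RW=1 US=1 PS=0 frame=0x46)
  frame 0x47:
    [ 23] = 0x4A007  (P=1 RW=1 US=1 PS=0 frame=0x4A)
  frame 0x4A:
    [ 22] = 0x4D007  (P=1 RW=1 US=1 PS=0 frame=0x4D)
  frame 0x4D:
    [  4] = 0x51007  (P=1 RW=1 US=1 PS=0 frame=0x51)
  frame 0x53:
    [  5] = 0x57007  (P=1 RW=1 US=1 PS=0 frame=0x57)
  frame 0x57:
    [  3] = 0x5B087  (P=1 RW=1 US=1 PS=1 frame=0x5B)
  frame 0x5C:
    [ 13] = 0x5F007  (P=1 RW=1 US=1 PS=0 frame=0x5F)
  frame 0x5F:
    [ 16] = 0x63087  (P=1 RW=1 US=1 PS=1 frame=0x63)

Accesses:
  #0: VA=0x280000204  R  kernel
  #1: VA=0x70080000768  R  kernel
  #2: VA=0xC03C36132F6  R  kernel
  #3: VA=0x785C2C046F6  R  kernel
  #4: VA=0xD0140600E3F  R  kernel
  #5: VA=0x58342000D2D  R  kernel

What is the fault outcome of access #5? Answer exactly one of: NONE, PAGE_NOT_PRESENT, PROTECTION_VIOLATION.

Walk each access:
#0 VA=0x280000204 (r,kernel):
  L0: frame=0x2F idx=0 entry=0x33007 [P=1 RW=1 US=1 PS=0]
  L1: frame=0x33 idx=10 entry=0x34087 [P=1 RW=1 US=1 PS=1]
  ⇒ phys 0x34204 (huge @L1)  [2 reads]
#1 VA=0x70080000768 (r,kernel):
  L0: frame=0x2F idx=14 entry=0x37007 [P=1 RW=1 US=1 PS=0]
  L1: frame=0x37 idx=2 entry=0x3A087 [P=1 RW=1 US=1 PS=1]
  ⇒ phys 0x3A768 (huge @L1)  [2 reads]
#2 VA=0xC03C36132F6 (r,kernel):
  L0: frame=0x2F idx=24 entry=0x3C007 [P=1 RW=1 US=1 PS=0]
  L1: frame=0x3C idx=15 entry=0x40007 [P=1 RW=1 US=1 PS=0]
  L2: frame=0x40 idx=27 entry=0x42007 [P=1 RW=1 US=1 PS=0]
  L3: frame=0x42 idx=19 entry=0x46007 [P=1 RW=1 US=1 PS=0]
  ⇒ phys 0x462F6  [4 reads]
#3 VA=0x785C2C046F6 (r,kernel):
  L0: frame=0x2F idx=15 entry=0x47007 [P=1 RW=1 US=1 PS=0]
  L1: frame=0x47 idx=23 entry=0x4A007 [P=1 RW=1 US=1 PS=0]
  L2: frame=0x4A idx=22 entry=0x4D007 [P=1 RW=1 US=1 PS=0]
  L3: frame=0x4D idx=4 entry=0x51007 [P=1 RW=1 US=1 PS=0]
  ⇒ phys 0x516F6  [4 reads]
#4 VA=0xD0140600E3F (r,kernel):
  L0: frame=0x2F idx=26 entry=0x53007 [P=1 RW=1 US=1 PS=0]
  L1: frame=0x53 idx=5 entry=0x57007 [P=1 RW=1 US=1 PS=0]
  L2: frame=0x57 idx=3 entry=0x5B087 [P=1 RW=1 US=1 PS=1]
  ⇒ phys 0x5BE3F (huge @L2)  [3 reads]
#5 VA=0x58342000D2D (r,kernel):
  L0: frame=0x2F idx=11 entry=0x5C007 [P=1 RW=1 US=1 PS=0]
  L1: frame=0x5C idx=13 entry=0x5F007 [P=1 RW=1 US=1 PS=0]
  L2: frame=0x5F idx=16 entry=0x63087 [P=1 RW=1 US=1 PS=1]
  ⇒ phys 0x63D2D (huge @L2)  [3 reads]

Access #5 fault: NONE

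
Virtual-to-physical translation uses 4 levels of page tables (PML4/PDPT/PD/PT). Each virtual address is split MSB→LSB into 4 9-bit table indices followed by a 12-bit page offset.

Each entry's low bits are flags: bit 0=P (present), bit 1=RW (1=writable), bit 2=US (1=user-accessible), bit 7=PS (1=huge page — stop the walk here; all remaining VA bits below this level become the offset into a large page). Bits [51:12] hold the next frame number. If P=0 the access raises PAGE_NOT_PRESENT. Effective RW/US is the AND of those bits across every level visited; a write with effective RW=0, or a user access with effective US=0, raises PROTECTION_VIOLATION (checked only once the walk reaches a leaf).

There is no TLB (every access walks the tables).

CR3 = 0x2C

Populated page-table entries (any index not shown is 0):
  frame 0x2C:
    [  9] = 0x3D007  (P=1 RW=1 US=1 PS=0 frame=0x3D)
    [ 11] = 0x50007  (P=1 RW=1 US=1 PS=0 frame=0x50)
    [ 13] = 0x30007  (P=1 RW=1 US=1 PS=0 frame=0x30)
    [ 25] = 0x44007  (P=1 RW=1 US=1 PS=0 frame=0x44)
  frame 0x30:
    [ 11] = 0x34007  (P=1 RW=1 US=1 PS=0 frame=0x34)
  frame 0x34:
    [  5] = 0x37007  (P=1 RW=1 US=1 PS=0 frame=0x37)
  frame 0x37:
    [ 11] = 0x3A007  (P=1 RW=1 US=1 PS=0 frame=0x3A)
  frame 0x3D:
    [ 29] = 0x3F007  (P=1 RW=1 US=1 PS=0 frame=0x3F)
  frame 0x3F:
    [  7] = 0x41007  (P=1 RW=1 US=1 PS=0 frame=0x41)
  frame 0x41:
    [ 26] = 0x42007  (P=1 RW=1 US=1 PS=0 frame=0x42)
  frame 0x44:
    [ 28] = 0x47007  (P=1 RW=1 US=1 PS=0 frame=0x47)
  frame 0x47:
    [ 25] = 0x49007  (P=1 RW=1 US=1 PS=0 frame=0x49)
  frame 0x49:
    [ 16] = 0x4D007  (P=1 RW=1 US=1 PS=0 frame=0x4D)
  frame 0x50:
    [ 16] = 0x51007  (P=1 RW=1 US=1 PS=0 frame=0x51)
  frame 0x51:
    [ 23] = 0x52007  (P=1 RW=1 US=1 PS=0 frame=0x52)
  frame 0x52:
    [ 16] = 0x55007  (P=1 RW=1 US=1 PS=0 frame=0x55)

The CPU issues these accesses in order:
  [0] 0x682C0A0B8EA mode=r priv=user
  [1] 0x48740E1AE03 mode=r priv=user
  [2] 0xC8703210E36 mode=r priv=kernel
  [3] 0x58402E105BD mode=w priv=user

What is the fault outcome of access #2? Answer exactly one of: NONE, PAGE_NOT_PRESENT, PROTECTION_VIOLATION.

Walk each access:
#0 VA=0x682C0A0B8EA (r,user):
  L0: frame=0x2C idx=13 entry=0x30007 [P=1 RW=1 US=1 PS=0]
  L1: frame=0x30 idx=11 entry=0x34007 [P=1 RW=1 US=1 PS=0]
  L2: frame=0x34 idx=5 entry=0x37007 [P=1 RW=1 US=1 PS=0]
  L3: frame=0x37 idx=11 entry=0x3A007 [P=1 RW=1 US=1 PS=0]
  ⇒ phys 0x3A8EA  [4 reads]
#1 VA=0x48740E1AE03 (r,user):
  L0: frame=0x2C idx=9 entry=0x3D007 [P=1 RW=1 US=1 PS=0]
  L1: frame=0x3D idx=29 entry=0x3F007 [P=1 RW=1 US=1 PS=0]
  L2: frame=0x3F idx=7 entry=0x41007 [P=1 RW=1 US=1 PS=0]
  L3: frame=0x41 idx=26 entry=0x42007 [P=1 RW=1 US=1 PS=0]
  ⇒ phys 0x42E03  [4 reads]
#2 VA=0xC8703210E36 (r,kernel):
  L0: frame=0x2C idx=25 entry=0x44007 [P=1 RW=1 US=1 PS=0]
  L1: frame=0x44 idx=28 entry=0x47007 [P=1 RW=1 US=1 PS=0]
  L2: frame=0x47 idx=25 entry=0x49007 [P=1 RW=1 US=1 PS=0]
  L3: frame=0x49 idx=16 entry=0x4D007 [P=1 RW=1 US=1 PS=0]
  ⇒ phys 0x4DE36  [4 reads]
#3 VA=0x58402E105BD (w,user):
  L0: frame=0x2C idx=11 entry=0x50007 [P=1 RW=1 US=1 PS=0]
  L1: frame=0x50 idx=16 entry=0x51007 [P=1 RW=1 US=1 PS=0]
  L2: frame=0x51 idx=23 entry=0x52007 [P=1 RW=1 US=1 PS=0]
  L3: frame=0x52 idx=16 entry=0x55007 [P=1 RW=1 US=1 PS=0]
  ⇒ phys 0x555BD  [4 reads]

Access #2 fault: NONE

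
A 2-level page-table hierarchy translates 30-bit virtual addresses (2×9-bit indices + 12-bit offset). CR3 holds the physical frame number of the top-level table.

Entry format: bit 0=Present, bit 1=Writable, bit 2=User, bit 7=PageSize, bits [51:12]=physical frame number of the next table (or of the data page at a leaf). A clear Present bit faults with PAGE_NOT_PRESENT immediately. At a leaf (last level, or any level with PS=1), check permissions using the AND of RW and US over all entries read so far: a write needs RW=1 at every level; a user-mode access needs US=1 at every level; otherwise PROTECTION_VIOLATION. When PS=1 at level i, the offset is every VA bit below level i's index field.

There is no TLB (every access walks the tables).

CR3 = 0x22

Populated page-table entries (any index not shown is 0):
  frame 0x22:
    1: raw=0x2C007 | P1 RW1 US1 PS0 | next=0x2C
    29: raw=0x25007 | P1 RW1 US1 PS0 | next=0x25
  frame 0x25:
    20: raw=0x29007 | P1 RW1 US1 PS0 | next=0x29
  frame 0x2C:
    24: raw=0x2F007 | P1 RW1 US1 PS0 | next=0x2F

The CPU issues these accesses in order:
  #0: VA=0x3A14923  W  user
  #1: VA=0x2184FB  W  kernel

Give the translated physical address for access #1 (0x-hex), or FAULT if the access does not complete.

Walk each access:
#0 VA=0x3A14923 (w,user):
  [0] read 0x22 idx=29: raw=0x25007 flags P=1 W=1 U=1 S=0
  [1] read 0x25 idx=20: raw=0x29007 flags P=1 W=1 U=1 S=0
  ✓ 0x29923  — 2 lookups
#1 VA=0x2184FB (w,kernel):
  [0] read 0x22 idx=1: raw=0x2C007 flags P=1 W=1 U=1 S=0
  [1] read 0x2C idx=24: raw=0x2F007 flags P=1 W=1 U=1 S=0
  ✓ 0x2F4FB  — 2 lookups

Access #1 PA: 0x2F4FB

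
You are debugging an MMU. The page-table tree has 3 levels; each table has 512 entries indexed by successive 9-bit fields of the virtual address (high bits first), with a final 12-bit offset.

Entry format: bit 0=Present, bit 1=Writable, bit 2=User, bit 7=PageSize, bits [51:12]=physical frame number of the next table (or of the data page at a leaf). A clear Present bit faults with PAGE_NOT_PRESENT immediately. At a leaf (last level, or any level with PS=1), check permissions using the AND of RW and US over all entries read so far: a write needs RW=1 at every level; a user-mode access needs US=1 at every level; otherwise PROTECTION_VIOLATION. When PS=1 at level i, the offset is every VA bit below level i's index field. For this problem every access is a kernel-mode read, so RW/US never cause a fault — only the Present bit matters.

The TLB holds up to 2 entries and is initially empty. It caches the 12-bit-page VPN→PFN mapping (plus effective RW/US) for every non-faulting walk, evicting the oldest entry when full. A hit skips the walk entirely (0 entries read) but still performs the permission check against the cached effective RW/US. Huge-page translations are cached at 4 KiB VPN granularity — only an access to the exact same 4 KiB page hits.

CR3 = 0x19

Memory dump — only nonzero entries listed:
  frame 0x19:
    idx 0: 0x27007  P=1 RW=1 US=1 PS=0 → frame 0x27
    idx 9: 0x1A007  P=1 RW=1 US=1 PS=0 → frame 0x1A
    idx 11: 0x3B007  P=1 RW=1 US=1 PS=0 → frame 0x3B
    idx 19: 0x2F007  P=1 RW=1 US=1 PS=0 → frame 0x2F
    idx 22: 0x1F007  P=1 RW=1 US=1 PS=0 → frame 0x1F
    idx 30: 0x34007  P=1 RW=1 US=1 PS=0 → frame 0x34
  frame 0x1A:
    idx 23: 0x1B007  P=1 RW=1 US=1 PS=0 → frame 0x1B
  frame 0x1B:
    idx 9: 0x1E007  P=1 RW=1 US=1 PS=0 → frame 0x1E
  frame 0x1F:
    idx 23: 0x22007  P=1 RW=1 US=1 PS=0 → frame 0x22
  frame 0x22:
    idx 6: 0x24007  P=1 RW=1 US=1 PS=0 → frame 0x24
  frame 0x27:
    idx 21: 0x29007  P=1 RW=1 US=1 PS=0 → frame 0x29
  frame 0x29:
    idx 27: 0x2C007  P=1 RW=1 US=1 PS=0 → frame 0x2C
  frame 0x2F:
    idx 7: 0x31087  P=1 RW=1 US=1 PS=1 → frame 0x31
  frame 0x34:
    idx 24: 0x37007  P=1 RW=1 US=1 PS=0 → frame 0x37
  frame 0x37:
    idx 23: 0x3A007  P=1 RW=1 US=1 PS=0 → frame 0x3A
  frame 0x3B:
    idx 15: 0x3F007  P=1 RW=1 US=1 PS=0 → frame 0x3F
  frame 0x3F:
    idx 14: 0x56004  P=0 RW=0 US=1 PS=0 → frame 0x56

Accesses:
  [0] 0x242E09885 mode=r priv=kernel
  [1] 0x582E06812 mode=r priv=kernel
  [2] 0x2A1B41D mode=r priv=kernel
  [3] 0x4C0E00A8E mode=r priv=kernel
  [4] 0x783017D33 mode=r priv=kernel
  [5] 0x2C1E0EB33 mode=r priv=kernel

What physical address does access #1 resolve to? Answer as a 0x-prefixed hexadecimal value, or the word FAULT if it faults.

Per-access translation:
#0 VA=0x242E09885 (r,kernel):
  [0] read 0x19 idx=9: raw=0x1A007 flags P=1 W=1 U=1 S=0
  [1] read 0x1A idx=23: raw=0x1B007 flags P=1 W=1 U=1 S=0
  [2] read 0x1B idx=9: raw=0x1E007 flags P=1 W=1 U=1 S=0
  → PA=0x1E885  (3 entries read)
#1 VA=0x582E06812 (r,kernel):
  [0] read 0x19 idx=22: raw=0x1F007 flags P=1 W=1 U=1 S=0
  [1] read 0x1F idx=23: raw=0x22007 flags P=1 W=1 U=1 S=0
  [2] read 0x22 idx=6: raw=0x24007 flags P=1 W=1 U=1 S=0
  → PA=0x24812  (3 entries read)
#2 VA=0x2A1B41D (r,kernel):
  [0] read 0x19 idx=0: raw=0x27007 flags P=1 W=1 U=1 S=0
  [1] read 0x27 idx=21: raw=0x29007 flags P=1 W=1 U=1 S=0
  [2] read 0x29 idx=27: raw=0x2C007 flags P=1 W=1 U=1 S=0
  → PA=0x2C41D  (3 entries read)
#3 VA=0x4C0E00A8E (r,kernel):
  [0] read 0x19 idx=19: raw=0x2F007 flags P=1 W=1 U=1 S=0
  [1] read 0x2F idx=7: raw=0x31087 flags P=1 W=1 U=1 S=1
  → PA=0x31A8E (huge @L1)  (2 entries read)
#4 VA=0x783017D33 (r,kernel):
  [0] read 0x19 idx=30: raw=0x34007 flags P=1 W=1 U=1 S=0
  [1] read 0x34 idx=24: raw=0x37007 flags P=1 W=1 U=1 S=0
  [2] read 0x37 idx=23: raw=0x3A007 flags P=1 W=1 U=1 S=0
  → PA=0x3AD33  (3 entries read)
#5 VA=0x2C1E0EB33 (r,kernel):
  [0] read 0x19 idx=11: raw=0x3B007 flags P=1 W=1 U=1 S=0
  [1] read 0x3B idx=15: raw=0x3F007 flags P=1 W=1 U=1 S=0
  [2] read 0x3F idx=14: raw=0x56004 flags P=0 W=0 U=1 S=0
  ⇒ fault: PAGE_NOT_PRESENT  — 3 lookups

Access #1 PA: 0x24812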